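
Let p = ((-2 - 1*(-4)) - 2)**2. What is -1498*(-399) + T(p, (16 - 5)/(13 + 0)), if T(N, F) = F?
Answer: 7770137/13 ≈ 5.9770e+5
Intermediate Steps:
p = 0 (p = ((-2 + 4) - 2)**2 = (2 - 2)**2 = 0**2 = 0)
-1498*(-399) + T(p, (16 - 5)/(13 + 0)) = -1498*(-399) + (16 - 5)/(13 + 0) = 597702 + 11/13 = 7770137/13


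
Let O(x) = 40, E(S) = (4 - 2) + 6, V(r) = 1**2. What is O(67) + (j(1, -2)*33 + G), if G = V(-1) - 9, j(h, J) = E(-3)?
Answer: 296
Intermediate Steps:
V(r) = 1
E(S) = 8 (E(S) = 2 + 6 = 8)
j(h, J) = 8
G = -8 (G = 1 - 9 = -8)
O(67) + (j(1, -2)*33 + G) = 40 + (8*33 - 8) = 40 + (264 - 8) = 40 + 256 = 296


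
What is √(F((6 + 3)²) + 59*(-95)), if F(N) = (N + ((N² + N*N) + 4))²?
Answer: 18*√538331 ≈ 13207.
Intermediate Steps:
F(N) = (4 + N + 2*N²)² (F(N) = (N + ((N² + N²) + 4))² = (N + (2*N² + 4))² = (N + (4 + 2*N²))² = (4 + N + 2*N²)²)
√(F((6 + 3)²) + 59*(-95)) = √((4 + (6 + 3)² + 2*((6 + 3)²)²)² + 59*(-95)) = √((4 + 9² + 2*(9²)²)² - 5605) = √((4 + 81 + 2*81²)² - 5605) = √((4 + 81 + 2*6561)² - 5605) = √((4 + 81 + 13122)² - 5605) = √(13207² - 5605) = √(174424849 - 5605) = √174419244 = 18*√538331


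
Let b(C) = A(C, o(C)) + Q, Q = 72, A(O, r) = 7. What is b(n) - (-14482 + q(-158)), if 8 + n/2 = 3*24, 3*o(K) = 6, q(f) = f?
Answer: 14719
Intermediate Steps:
o(K) = 2 (o(K) = (⅓)*6 = 2)
n = 128 (n = -16 + 2*(3*24) = -16 + 2*72 = -16 + 144 = 128)
b(C) = 79 (b(C) = 7 + 72 = 79)
b(n) - (-14482 + q(-158)) = 79 - (-14482 - 158) = 79 - 1*(-14640) = 79 + 14640 = 14719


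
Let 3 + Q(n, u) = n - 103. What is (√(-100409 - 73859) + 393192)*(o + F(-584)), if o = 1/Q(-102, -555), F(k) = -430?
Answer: -4395935709/26 - 89441*I*√43567/104 ≈ -1.6907e+8 - 1.7951e+5*I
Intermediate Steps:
Q(n, u) = -106 + n (Q(n, u) = -3 + (n - 103) = -3 + (-103 + n) = -106 + n)
o = -1/208 (o = 1/(-106 - 102) = 1/(-208) = -1/208 ≈ -0.0048077)
(√(-100409 - 73859) + 393192)*(o + F(-584)) = (√(-100409 - 73859) + 393192)*(-1/208 - 430) = (√(-174268) + 393192)*(-89441/208) = (2*I*√43567 + 393192)*(-89441/208) = (393192 + 2*I*√43567)*(-89441/208) = -4395935709/26 - 89441*I*√43567/104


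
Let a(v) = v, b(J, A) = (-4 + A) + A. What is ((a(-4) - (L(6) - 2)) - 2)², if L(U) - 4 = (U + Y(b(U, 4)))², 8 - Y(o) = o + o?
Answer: 1936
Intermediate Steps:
b(J, A) = -4 + 2*A
Y(o) = 8 - 2*o (Y(o) = 8 - (o + o) = 8 - 2*o)
L(U) = 4 + U² (L(U) = 4 + (U + (8 - 2*(-4 + 2*4)))² = 4 + (U + (8 - 2*(-4 + 8)))² = 4 + (U + (8 - 2*4))² = 4 + (U + (8 - 8))² = 4 + (U + 0)² = 4 + U²)
((a(-4) - (L(6) - 2)) - 2)² = ((-4 - ((4 + 6²) - 2)) - 2)² = ((-4 - ((4 + 36) - 2)) - 2)² = ((-4 - (40 - 2)) - 2)² = ((-4 - 1*38) - 2)² = ((-4 - 38) - 2)² = (-42 - 2)² = (-44)² = 1936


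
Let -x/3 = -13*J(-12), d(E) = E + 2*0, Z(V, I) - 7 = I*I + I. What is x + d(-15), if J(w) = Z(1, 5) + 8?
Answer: 1740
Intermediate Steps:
Z(V, I) = 7 + I + I² (Z(V, I) = 7 + (I*I + I) = 7 + (I² + I) = 7 + (I + I²) = 7 + I + I²)
J(w) = 45 (J(w) = (7 + 5 + 5²) + 8 = (7 + 5 + 25) + 8 = 37 + 8 = 45)
d(E) = E (d(E) = E + 0 = E)
x = 1755 (x = -(-39)*45 = -3*(-585) = 1755)
x + d(-15) = 1755 - 15 = 1740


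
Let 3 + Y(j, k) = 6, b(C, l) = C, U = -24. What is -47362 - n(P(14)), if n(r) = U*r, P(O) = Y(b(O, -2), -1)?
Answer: -47290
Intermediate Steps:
Y(j, k) = 3 (Y(j, k) = -3 + 6 = 3)
P(O) = 3
n(r) = -24*r
-47362 - n(P(14)) = -47362 - (-24)*3 = -47362 - 1*(-72) = -47362 + 72 = -47290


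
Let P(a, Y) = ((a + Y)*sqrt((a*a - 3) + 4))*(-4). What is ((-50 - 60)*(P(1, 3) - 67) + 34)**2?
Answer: 61014416 + 26062080*sqrt(2) ≈ 9.7872e+7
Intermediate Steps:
P(a, Y) = -4*sqrt(1 + a**2)*(Y + a) (P(a, Y) = ((Y + a)*sqrt((a**2 - 3) + 4))*(-4) = ((Y + a)*sqrt((-3 + a**2) + 4))*(-4) = ((Y + a)*sqrt(1 + a**2))*(-4) = (sqrt(1 + a**2)*(Y + a))*(-4) = -4*sqrt(1 + a**2)*(Y + a))
((-50 - 60)*(P(1, 3) - 67) + 34)**2 = ((-50 - 60)*(4*sqrt(1 + 1**2)*(-1*3 - 1*1) - 67) + 34)**2 = (-110*(4*sqrt(1 + 1)*(-3 - 1) - 67) + 34)**2 = (-110*(4*sqrt(2)*(-4) - 67) + 34)**2 = (-110*(-16*sqrt(2) - 67) + 34)**2 = (-110*(-67 - 16*sqrt(2)) + 34)**2 = ((7370 + 1760*sqrt(2)) + 34)**2 = (7404 + 1760*sqrt(2))**2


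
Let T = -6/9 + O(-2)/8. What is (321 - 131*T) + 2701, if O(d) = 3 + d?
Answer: 74231/24 ≈ 3093.0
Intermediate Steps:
T = -13/24 (T = -6/9 + (3 - 2)/8 = -6*⅑ + 1*(⅛) = -⅔ + ⅛ = -13/24 ≈ -0.54167)
(321 - 131*T) + 2701 = (321 - 131*(-13/24)) + 2701 = (321 + 1703/24) + 2701 = 9407/24 + 2701 = 74231/24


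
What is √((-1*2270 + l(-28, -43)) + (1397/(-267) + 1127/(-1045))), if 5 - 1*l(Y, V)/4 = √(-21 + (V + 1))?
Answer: 2*√(-43913091340965 - 233548110675*I*√7)/279015 ≈ 0.33419 - 47.502*I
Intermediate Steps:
l(Y, V) = 20 - 4*√(-20 + V) (l(Y, V) = 20 - 4*√(-21 + (V + 1)) = 20 - 4*√(-21 + (1 + V)) = 20 - 4*√(-20 + V))
√((-1*2270 + l(-28, -43)) + (1397/(-267) + 1127/(-1045))) = √((-1*2270 + (20 - 4*√(-20 - 43))) + (1397/(-267) + 1127/(-1045))) = √((-2270 + (20 - 12*I*√7)) + (1397*(-1/267) + 1127*(-1/1045))) = √((-2270 + (20 - 12*I*√7)) + (-1397/267 - 1127/1045)) = √((-2270 + (20 - 12*I*√7)) - 1760774/279015) = √((-2250 - 12*I*√7) - 1760774/279015) = √(-629544524/279015 - 12*I*√7)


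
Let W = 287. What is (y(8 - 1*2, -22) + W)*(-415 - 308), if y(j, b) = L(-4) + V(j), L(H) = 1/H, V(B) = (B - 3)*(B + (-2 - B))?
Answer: -811929/4 ≈ -2.0298e+5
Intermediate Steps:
V(B) = 6 - 2*B (V(B) = (-3 + B)*(-2) = 6 - 2*B)
y(j, b) = 23/4 - 2*j (y(j, b) = 1/(-4) + (6 - 2*j) = -¼ + (6 - 2*j) = 23/4 - 2*j)
(y(8 - 1*2, -22) + W)*(-415 - 308) = ((23/4 - 2*(8 - 1*2)) + 287)*(-415 - 308) = ((23/4 - 2*(8 - 2)) + 287)*(-723) = ((23/4 - 2*6) + 287)*(-723) = ((23/4 - 12) + 287)*(-723) = (-25/4 + 287)*(-723) = (1123/4)*(-723) = -811929/4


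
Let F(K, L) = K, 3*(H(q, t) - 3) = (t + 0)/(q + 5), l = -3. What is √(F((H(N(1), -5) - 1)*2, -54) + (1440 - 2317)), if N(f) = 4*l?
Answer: I*√384783/21 ≈ 29.539*I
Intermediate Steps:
N(f) = -12 (N(f) = 4*(-3) = -12)
H(q, t) = 3 + t/(3*(5 + q)) (H(q, t) = 3 + ((t + 0)/(q + 5))/3 = 3 + (t/(5 + q))/3 = 3 + t/(3*(5 + q)))
√(F((H(N(1), -5) - 1)*2, -54) + (1440 - 2317)) = √(((45 - 5 + 9*(-12))/(3*(5 - 12)) - 1)*2 + (1440 - 2317)) = √(((⅓)*(45 - 5 - 108)/(-7) - 1)*2 - 877) = √(((⅓)*(-⅐)*(-68) - 1)*2 - 877) = √((68/21 - 1)*2 - 877) = √((47/21)*2 - 877) = √(94/21 - 877) = √(-18323/21) = I*√384783/21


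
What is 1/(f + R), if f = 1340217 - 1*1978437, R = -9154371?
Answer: -1/9792591 ≈ -1.0212e-7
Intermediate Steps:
f = -638220 (f = 1340217 - 1978437 = -638220)
1/(f + R) = 1/(-638220 - 9154371) = 1/(-9792591) = -1/9792591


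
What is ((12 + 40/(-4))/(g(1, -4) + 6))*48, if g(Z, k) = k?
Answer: 48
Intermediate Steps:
((12 + 40/(-4))/(g(1, -4) + 6))*48 = ((12 + 40/(-4))/(-4 + 6))*48 = ((12 + 40*(-1/4))/2)*48 = ((12 - 10)*(1/2))*48 = (2*(1/2))*48 = 1*48 = 48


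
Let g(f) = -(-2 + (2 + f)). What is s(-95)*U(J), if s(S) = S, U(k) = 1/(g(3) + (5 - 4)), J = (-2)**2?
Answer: 95/2 ≈ 47.500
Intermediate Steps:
J = 4
g(f) = -f
U(k) = -1/2 (U(k) = 1/(-1*3 + (5 - 4)) = 1/(-3 + 1) = 1/(-2) = -1/2)
s(-95)*U(J) = -95*(-1/2) = 95/2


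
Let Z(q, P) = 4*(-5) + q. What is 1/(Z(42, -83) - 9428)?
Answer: -1/9406 ≈ -0.00010632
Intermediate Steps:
Z(q, P) = -20 + q
1/(Z(42, -83) - 9428) = 1/((-20 + 42) - 9428) = 1/(22 - 9428) = 1/(-9406) = -1/9406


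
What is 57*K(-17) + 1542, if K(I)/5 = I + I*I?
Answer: 79062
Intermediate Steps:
K(I) = 5*I + 5*I**2 (K(I) = 5*(I + I*I) = 5*(I + I**2) = 5*I + 5*I**2)
57*K(-17) + 1542 = 57*(5*(-17)*(1 - 17)) + 1542 = 57*(5*(-17)*(-16)) + 1542 = 57*1360 + 1542 = 77520 + 1542 = 79062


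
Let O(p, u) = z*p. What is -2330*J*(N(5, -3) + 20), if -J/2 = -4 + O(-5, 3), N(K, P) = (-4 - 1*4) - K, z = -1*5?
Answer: 685020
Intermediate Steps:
z = -5
O(p, u) = -5*p
N(K, P) = -8 - K (N(K, P) = (-4 - 4) - K = -8 - K)
J = -42 (J = -2*(-4 - 5*(-5)) = -2*(-4 + 25) = -2*21 = -42)
-2330*J*(N(5, -3) + 20) = -(-97860)*((-8 - 1*5) + 20) = -(-97860)*((-8 - 5) + 20) = -(-97860)*(-13 + 20) = -(-97860)*7 = -2330*(-294) = 685020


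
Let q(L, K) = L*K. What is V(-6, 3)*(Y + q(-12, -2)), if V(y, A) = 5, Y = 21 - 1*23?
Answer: 110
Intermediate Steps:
Y = -2 (Y = 21 - 23 = -2)
q(L, K) = K*L
V(-6, 3)*(Y + q(-12, -2)) = 5*(-2 - 2*(-12)) = 5*(-2 + 24) = 5*22 = 110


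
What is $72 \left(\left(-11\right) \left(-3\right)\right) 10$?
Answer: $23760$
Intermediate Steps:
$72 \left(\left(-11\right) \left(-3\right)\right) 10 = 72 \cdot 33 \cdot 10 = 2376 \cdot 10 = 23760$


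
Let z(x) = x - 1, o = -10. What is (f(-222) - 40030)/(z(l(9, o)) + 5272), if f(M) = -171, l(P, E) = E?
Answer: -40201/5261 ≈ -7.6413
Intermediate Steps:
z(x) = -1 + x
(f(-222) - 40030)/(z(l(9, o)) + 5272) = (-171 - 40030)/((-1 - 10) + 5272) = -40201/(-11 + 5272) = -40201/5261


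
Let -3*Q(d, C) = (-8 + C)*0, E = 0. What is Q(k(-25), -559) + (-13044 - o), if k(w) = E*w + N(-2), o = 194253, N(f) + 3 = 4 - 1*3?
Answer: -207297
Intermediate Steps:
N(f) = -2 (N(f) = -3 + (4 - 1*3) = -3 + (4 - 3) = -3 + 1 = -2)
k(w) = -2 (k(w) = 0*w - 2 = 0 - 2 = -2)
Q(d, C) = 0 (Q(d, C) = -(-8 + C)*0/3 = -⅓*0 = 0)
Q(k(-25), -559) + (-13044 - o) = 0 + (-13044 - 1*194253) = 0 + (-13044 - 194253) = 0 - 207297 = -207297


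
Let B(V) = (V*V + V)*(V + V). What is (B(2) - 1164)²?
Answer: 1299600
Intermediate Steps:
B(V) = 2*V*(V + V²) (B(V) = (V² + V)*(2*V) = (V + V²)*(2*V) = 2*V*(V + V²))
(B(2) - 1164)² = (2*2²*(1 + 2) - 1164)² = (2*4*3 - 1164)² = (24 - 1164)² = (-1140)² = 1299600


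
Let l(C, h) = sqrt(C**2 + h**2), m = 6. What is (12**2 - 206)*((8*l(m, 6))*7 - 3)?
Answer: 186 - 20832*sqrt(2) ≈ -29275.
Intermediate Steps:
(12**2 - 206)*((8*l(m, 6))*7 - 3) = (12**2 - 206)*((8*sqrt(6**2 + 6**2))*7 - 3) = (144 - 206)*((8*sqrt(36 + 36))*7 - 3) = -62*((8*sqrt(72))*7 - 3) = -62*((8*(6*sqrt(2)))*7 - 3) = -62*((48*sqrt(2))*7 - 3) = -62*(336*sqrt(2) - 3) = -62*(-3 + 336*sqrt(2)) = 186 - 20832*sqrt(2)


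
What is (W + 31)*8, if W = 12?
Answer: 344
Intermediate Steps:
(W + 31)*8 = (12 + 31)*8 = 43*8 = 344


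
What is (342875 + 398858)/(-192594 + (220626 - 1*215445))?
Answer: -741733/187413 ≈ -3.9577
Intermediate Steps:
(342875 + 398858)/(-192594 + (220626 - 1*215445)) = 741733/(-192594 + (220626 - 215445)) = 741733/(-192594 + 5181) = 741733/(-187413) = 741733*(-1/187413) = -741733/187413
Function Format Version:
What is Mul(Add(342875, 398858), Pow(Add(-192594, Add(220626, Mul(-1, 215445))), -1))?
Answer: Rational(-741733, 187413) ≈ -3.9577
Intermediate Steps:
Mul(Add(342875, 398858), Pow(Add(-192594, Add(220626, Mul(-1, 215445))), -1)) = Mul(741733, Pow(Add(-192594, Add(220626, -215445)), -1)) = Mul(741733, Pow(Add(-192594, 5181), -1)) = Mul(741733, Pow(-187413, -1)) = Mul(741733, Rational(-1, 187413)) = Rational(-741733, 187413)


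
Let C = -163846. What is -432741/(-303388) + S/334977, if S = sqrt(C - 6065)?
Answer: 432741/303388 + I*sqrt(18879)/111659 ≈ 1.4264 + 0.0012305*I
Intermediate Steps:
S = 3*I*sqrt(18879) (S = sqrt(-163846 - 6065) = sqrt(-169911) = 3*I*sqrt(18879) ≈ 412.2*I)
-432741/(-303388) + S/334977 = -432741/(-303388) + (3*I*sqrt(18879))/334977 = -432741*(-1/303388) + (3*I*sqrt(18879))*(1/334977) = 432741/303388 + I*sqrt(18879)/111659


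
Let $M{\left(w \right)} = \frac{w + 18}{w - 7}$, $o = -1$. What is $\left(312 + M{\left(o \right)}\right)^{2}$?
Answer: $\frac{6145441}{64} \approx 96023.0$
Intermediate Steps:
$M{\left(w \right)} = \frac{18 + w}{-7 + w}$
$\left(312 + M{\left(o \right)}\right)^{2} = \left(312 + \frac{18 - 1}{-7 - 1}\right)^{2} = \left(312 + \frac{1}{-8} \cdot 17\right)^{2} = \left(312 - \frac{17}{8}\right)^{2} = \left(\frac{2479}{8}\right)^{2} = \frac{6145441}{64}$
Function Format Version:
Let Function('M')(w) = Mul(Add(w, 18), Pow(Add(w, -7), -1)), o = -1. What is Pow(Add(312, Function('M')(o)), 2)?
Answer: Rational(6145441, 64) ≈ 96023.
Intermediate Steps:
Function('M')(w) = Mul(Pow(Add(-7, w), -1), Add(18, w)) (Function('M')(w) = Mul(Add(18, w), Pow(Add(-7, w), -1)) = Mul(Pow(Add(-7, w), -1), Add(18, w)))
Pow(Add(312, Function('M')(o)), 2) = Pow(Add(312, Mul(Pow(Add(-7, -1), -1), Add(18, -1))), 2) = Pow(Add(312, Mul(Pow(-8, -1), 17)), 2) = Pow(Add(312, Mul(Rational(-1, 8), 17)), 2) = Pow(Add(312, Rational(-17, 8)), 2) = Pow(Rational(2479, 8), 2) = Rational(6145441, 64)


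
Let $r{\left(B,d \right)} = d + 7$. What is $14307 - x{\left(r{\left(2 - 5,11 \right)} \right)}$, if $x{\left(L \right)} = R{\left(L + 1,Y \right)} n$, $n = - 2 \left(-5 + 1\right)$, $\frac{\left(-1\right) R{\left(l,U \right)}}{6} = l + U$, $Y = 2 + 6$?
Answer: $15603$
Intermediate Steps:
$Y = 8$
$R{\left(l,U \right)} = - 6 U - 6 l$ ($R{\left(l,U \right)} = - 6 \left(l + U\right) = - 6 \left(U + l\right) = - 6 U - 6 l$)
$n = 8$ ($n = \left(-2\right) \left(-4\right) = 8$)
$r{\left(B,d \right)} = 7 + d$
$x{\left(L \right)} = -432 - 48 L$ ($x{\left(L \right)} = \left(\left(-6\right) 8 - 6 \left(L + 1\right)\right) 8 = \left(-48 - 6 \left(1 + L\right)\right) 8 = \left(-48 - \left(6 + 6 L\right)\right) 8 = \left(-54 - 6 L\right) 8 = -432 - 48 L$)
$14307 - x{\left(r{\left(2 - 5,11 \right)} \right)} = 14307 - \left(-432 - 48 \left(7 + 11\right)\right) = 14307 - \left(-432 - 864\right) = 14307 - -1296 = 14307 + 1296 = 15603$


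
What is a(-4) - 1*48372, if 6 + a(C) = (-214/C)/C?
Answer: -387131/8 ≈ -48391.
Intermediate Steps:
a(C) = -6 - 214/C² (a(C) = -6 + (-214/C)/C = -6 - 214/C²)
a(-4) - 1*48372 = (-6 - 214/(-4)²) - 1*48372 = (-6 - 214*1/16) - 48372 = (-6 - 107/8) - 48372 = -155/8 - 48372 = -387131/8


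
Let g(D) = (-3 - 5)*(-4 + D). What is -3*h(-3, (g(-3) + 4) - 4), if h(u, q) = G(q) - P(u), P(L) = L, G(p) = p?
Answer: -177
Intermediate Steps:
g(D) = 32 - 8*D (g(D) = -8*(-4 + D) = 32 - 8*D)
h(u, q) = q - u
-3*h(-3, (g(-3) + 4) - 4) = -3*((((32 - 8*(-3)) + 4) - 4) - 1*(-3)) = -3*((((32 + 24) + 4) - 4) + 3) = -3*(((56 + 4) - 4) + 3) = -3*((60 - 4) + 3) = -3*(56 + 3) = -3*59 = -177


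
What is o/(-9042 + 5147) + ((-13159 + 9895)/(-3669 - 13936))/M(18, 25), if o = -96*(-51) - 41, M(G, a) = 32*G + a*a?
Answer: -20527897799/16470868295 ≈ -1.2463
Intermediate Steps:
M(G, a) = a**2 + 32*G (M(G, a) = 32*G + a**2 = a**2 + 32*G)
o = 4855 (o = 4896 - 41 = 4855)
o/(-9042 + 5147) + ((-13159 + 9895)/(-3669 - 13936))/M(18, 25) = 4855/(-9042 + 5147) + ((-13159 + 9895)/(-3669 - 13936))/(25**2 + 32*18) = 4855/(-3895) + (-3264/(-17605))/(625 + 576) = 4855*(-1/3895) - 3264*(-1/17605)/1201 = -971/779 + (3264/17605)*(1/1201) = -971/779 + 3264/21143605 = -20527897799/16470868295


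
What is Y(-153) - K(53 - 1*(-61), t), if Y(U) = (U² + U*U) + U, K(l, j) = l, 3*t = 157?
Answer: 46551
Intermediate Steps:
t = 157/3 (t = (⅓)*157 = 157/3 ≈ 52.333)
Y(U) = U + 2*U² (Y(U) = (U² + U²) + U = 2*U² + U = U + 2*U²)
Y(-153) - K(53 - 1*(-61), t) = -153*(1 + 2*(-153)) - (53 - 1*(-61)) = -153*(1 - 306) - (53 + 61) = -153*(-305) - 1*114 = 46665 - 114 = 46551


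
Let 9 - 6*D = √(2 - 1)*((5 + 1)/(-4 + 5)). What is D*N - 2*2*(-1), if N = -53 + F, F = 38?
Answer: -7/2 ≈ -3.5000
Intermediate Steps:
D = ½ (D = 3/2 - √(2 - 1)*(5 + 1)/(-4 + 5)/6 = 3/2 - √1*6/1/6 = 3/2 - 6*1/6 = 3/2 - 6/6 = 3/2 - ⅙*6 = 3/2 - 1 = ½ ≈ 0.50000)
N = -15 (N = -53 + 38 = -15)
D*N - 2*2*(-1) = (½)*(-15) - 2*2*(-1) = -15/2 - 4*(-1) = -15/2 + 4 = -7/2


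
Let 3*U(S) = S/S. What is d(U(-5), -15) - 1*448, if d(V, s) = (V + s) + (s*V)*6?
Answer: -1478/3 ≈ -492.67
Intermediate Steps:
U(S) = ⅓ (U(S) = (S/S)/3 = (⅓)*1 = ⅓)
d(V, s) = V + s + 6*V*s (d(V, s) = (V + s) + (V*s)*6 = (V + s) + 6*V*s = V + s + 6*V*s)
d(U(-5), -15) - 1*448 = (⅓ - 15 + 6*(⅓)*(-15)) - 1*448 = (⅓ - 15 - 30) - 448 = -134/3 - 448 = -1478/3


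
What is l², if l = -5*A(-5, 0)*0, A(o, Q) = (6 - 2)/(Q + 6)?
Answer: 0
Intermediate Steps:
A(o, Q) = 4/(6 + Q)
l = 0 (l = -20/(6 + 0)*0 = -20/6*0 = -5*⅔*0 = -10/3*0 = 0)
l² = 0² = 0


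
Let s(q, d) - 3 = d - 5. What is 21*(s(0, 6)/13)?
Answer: 84/13 ≈ 6.4615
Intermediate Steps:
s(q, d) = -2 + d (s(q, d) = 3 + (d - 5) = 3 + (-5 + d) = -2 + d)
21*(s(0, 6)/13) = 21*((-2 + 6)/13) = 21*(4*(1/13)) = 21*(4/13) = 84/13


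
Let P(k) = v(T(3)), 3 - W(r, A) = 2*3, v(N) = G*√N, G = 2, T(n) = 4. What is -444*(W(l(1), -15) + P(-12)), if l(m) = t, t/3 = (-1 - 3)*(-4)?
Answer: -444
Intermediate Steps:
t = 48 (t = 3*((-1 - 3)*(-4)) = 3*(-4*(-4)) = 3*16 = 48)
l(m) = 48
v(N) = 2*√N
W(r, A) = -3 (W(r, A) = 3 - 2*3 = 3 - 1*6 = 3 - 6 = -3)
P(k) = 4 (P(k) = 2*√4 = 2*2 = 4)
-444*(W(l(1), -15) + P(-12)) = -444*(-3 + 4) = -444*1 = -444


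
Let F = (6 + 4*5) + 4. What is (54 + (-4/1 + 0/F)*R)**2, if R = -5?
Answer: 5476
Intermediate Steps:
F = 30 (F = (6 + 20) + 4 = 26 + 4 = 30)
(54 + (-4/1 + 0/F)*R)**2 = (54 + (-4/1 + 0/30)*(-5))**2 = (54 + (-4*1 + 0*(1/30))*(-5))**2 = (54 + (-4 + 0)*(-5))**2 = (54 - 4*(-5))**2 = (54 + 20)**2 = 74**2 = 5476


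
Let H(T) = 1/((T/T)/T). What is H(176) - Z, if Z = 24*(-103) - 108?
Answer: 2756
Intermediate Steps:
H(T) = T (H(T) = 1/(1/T) = T)
Z = -2580 (Z = -2472 - 108 = -2580)
H(176) - Z = 176 - 1*(-2580) = 176 + 2580 = 2756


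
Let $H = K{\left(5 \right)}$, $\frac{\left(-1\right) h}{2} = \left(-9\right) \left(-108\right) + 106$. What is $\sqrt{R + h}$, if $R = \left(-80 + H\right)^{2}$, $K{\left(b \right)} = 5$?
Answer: $\sqrt{3469} \approx 58.898$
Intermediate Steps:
$h = -2156$ ($h = - 2 \left(\left(-9\right) \left(-108\right) + 106\right) = - 2 \left(972 + 106\right) = \left(-2\right) 1078 = -2156$)
$H = 5$
$R = 5625$ ($R = \left(-80 + 5\right)^{2} = \left(-75\right)^{2} = 5625$)
$\sqrt{R + h} = \sqrt{5625 - 2156} = \sqrt{3469}$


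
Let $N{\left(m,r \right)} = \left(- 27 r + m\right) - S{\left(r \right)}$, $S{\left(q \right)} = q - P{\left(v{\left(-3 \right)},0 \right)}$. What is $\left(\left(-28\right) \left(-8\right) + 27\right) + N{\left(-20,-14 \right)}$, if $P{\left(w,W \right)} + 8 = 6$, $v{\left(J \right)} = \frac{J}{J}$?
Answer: $621$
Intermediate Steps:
$v{\left(J \right)} = 1$
$P{\left(w,W \right)} = -2$ ($P{\left(w,W \right)} = -8 + 6 = -2$)
$S{\left(q \right)} = 2 + q$ ($S{\left(q \right)} = q - -2 = q + 2 = 2 + q$)
$N{\left(m,r \right)} = -2 + m - 28 r$ ($N{\left(m,r \right)} = \left(- 27 r + m\right) - \left(2 + r\right) = \left(m - 27 r\right) - \left(2 + r\right) = -2 + m - 28 r$)
$\left(\left(-28\right) \left(-8\right) + 27\right) + N{\left(-20,-14 \right)} = \left(\left(-28\right) \left(-8\right) + 27\right) - -370 = \left(224 + 27\right) - -370 = 251 + 370 = 621$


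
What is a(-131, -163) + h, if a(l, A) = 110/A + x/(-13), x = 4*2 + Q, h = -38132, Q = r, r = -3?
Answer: -80803953/2119 ≈ -38133.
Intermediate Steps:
Q = -3
x = 5 (x = 4*2 - 3 = 8 - 3 = 5)
a(l, A) = -5/13 + 110/A (a(l, A) = 110/A + 5/(-13) = 110/A + 5*(-1/13) = 110/A - 5/13 = -5/13 + 110/A)
a(-131, -163) + h = (-5/13 + 110/(-163)) - 38132 = (-5/13 + 110*(-1/163)) - 38132 = (-5/13 - 110/163) - 38132 = -2245/2119 - 38132 = -80803953/2119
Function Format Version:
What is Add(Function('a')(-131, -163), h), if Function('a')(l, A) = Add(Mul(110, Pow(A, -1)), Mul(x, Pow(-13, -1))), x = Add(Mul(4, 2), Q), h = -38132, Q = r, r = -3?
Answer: Rational(-80803953, 2119) ≈ -38133.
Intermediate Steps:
Q = -3
x = 5 (x = Add(Mul(4, 2), -3) = Add(8, -3) = 5)
Function('a')(l, A) = Add(Rational(-5, 13), Mul(110, Pow(A, -1))) (Function('a')(l, A) = Add(Mul(110, Pow(A, -1)), Mul(5, Pow(-13, -1))) = Add(Mul(110, Pow(A, -1)), Mul(5, Rational(-1, 13))) = Add(Mul(110, Pow(A, -1)), Rational(-5, 13)) = Add(Rational(-5, 13), Mul(110, Pow(A, -1))))
Add(Function('a')(-131, -163), h) = Add(Add(Rational(-5, 13), Mul(110, Pow(-163, -1))), -38132) = Add(Add(Rational(-5, 13), Mul(110, Rational(-1, 163))), -38132) = Add(Add(Rational(-5, 13), Rational(-110, 163)), -38132) = Add(Rational(-2245, 2119), -38132) = Rational(-80803953, 2119)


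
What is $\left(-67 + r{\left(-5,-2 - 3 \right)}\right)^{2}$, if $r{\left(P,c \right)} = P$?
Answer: $5184$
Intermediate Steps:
$\left(-67 + r{\left(-5,-2 - 3 \right)}\right)^{2} = \left(-67 - 5\right)^{2} = \left(-72\right)^{2} = 5184$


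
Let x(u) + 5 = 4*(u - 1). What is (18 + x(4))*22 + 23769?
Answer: 24319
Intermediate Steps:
x(u) = -9 + 4*u (x(u) = -5 + 4*(u - 1) = -5 + 4*(-1 + u) = -5 + (-4 + 4*u) = -9 + 4*u)
(18 + x(4))*22 + 23769 = (18 + (-9 + 4*4))*22 + 23769 = (18 + (-9 + 16))*22 + 23769 = (18 + 7)*22 + 23769 = 25*22 + 23769 = 550 + 23769 = 24319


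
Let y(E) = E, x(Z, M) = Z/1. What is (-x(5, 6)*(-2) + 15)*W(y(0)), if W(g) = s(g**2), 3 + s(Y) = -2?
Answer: -125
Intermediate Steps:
x(Z, M) = Z (x(Z, M) = Z*1 = Z)
s(Y) = -5 (s(Y) = -3 - 2 = -5)
W(g) = -5
(-x(5, 6)*(-2) + 15)*W(y(0)) = (-5*(-2) + 15)*(-5) = (-1*(-10) + 15)*(-5) = (10 + 15)*(-5) = 25*(-5) = -125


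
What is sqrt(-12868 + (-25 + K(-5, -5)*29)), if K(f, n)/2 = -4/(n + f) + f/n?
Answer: I*sqrt(320295)/5 ≈ 113.19*I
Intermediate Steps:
K(f, n) = -8/(f + n) + 2*f/n (K(f, n) = 2*(-4/(n + f) + f/n) = 2*(-4/(f + n) + f/n) = -8/(f + n) + 2*f/n)
sqrt(-12868 + (-25 + K(-5, -5)*29)) = sqrt(-12868 + (-25 + (2*((-5)**2 - 4*(-5) - 5*(-5))/(-5*(-5 - 5)))*29)) = sqrt(-12868 + (-25 + (2*(-1/5)*(25 + 20 + 25)/(-10))*29)) = sqrt(-12868 + (-25 + (2*(-1/5)*(-1/10)*70)*29)) = sqrt(-12868 + (-25 + (14/5)*29)) = sqrt(-12868 + (-25 + 406/5)) = sqrt(-12868 + 281/5) = sqrt(-64059/5) = I*sqrt(320295)/5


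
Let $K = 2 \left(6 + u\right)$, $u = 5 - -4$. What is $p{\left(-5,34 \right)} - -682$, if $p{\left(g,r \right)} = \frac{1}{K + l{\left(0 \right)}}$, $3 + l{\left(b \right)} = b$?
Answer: $\frac{18415}{27} \approx 682.04$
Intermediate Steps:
$u = 9$ ($u = 5 + 4 = 9$)
$l{\left(b \right)} = -3 + b$
$K = 30$ ($K = 2 \left(6 + 9\right) = 2 \cdot 15 = 30$)
$p{\left(g,r \right)} = \frac{1}{27}$ ($p{\left(g,r \right)} = \frac{1}{30 + \left(-3 + 0\right)} = \frac{1}{30 - 3} = \frac{1}{27}$)
$p{\left(-5,34 \right)} - -682 = \frac{1}{27} - -682 = \frac{1}{27} + 682 = \frac{18415}{27}$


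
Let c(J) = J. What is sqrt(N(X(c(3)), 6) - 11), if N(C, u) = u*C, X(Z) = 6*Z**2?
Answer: sqrt(313) ≈ 17.692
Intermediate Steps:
N(C, u) = C*u
sqrt(N(X(c(3)), 6) - 11) = sqrt((6*3**2)*6 - 11) = sqrt((6*9)*6 - 11) = sqrt(54*6 - 11) = sqrt(324 - 11) = sqrt(313)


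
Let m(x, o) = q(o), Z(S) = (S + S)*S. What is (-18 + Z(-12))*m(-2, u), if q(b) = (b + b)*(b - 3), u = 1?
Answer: -1080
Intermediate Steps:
Z(S) = 2*S**2 (Z(S) = (2*S)*S = 2*S**2)
q(b) = 2*b*(-3 + b) (q(b) = (2*b)*(-3 + b) = 2*b*(-3 + b))
m(x, o) = 2*o*(-3 + o)
(-18 + Z(-12))*m(-2, u) = (-18 + 2*(-12)**2)*(2*1*(-3 + 1)) = (-18 + 2*144)*(2*1*(-2)) = (-18 + 288)*(-4) = 270*(-4) = -1080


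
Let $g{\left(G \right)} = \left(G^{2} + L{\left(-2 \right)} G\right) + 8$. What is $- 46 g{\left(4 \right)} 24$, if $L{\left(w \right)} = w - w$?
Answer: $-26496$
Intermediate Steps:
$L{\left(w \right)} = 0$
$g{\left(G \right)} = 8 + G^{2}$ ($g{\left(G \right)} = \left(G^{2} + 0 G\right) + 8 = \left(G^{2} + 0\right) + 8 = G^{2} + 8 = 8 + G^{2}$)
$- 46 g{\left(4 \right)} 24 = - 46 \left(8 + 4^{2}\right) 24 = - 46 \left(8 + 16\right) 24 = \left(-46\right) 24 \cdot 24 = \left(-1104\right) 24 = -26496$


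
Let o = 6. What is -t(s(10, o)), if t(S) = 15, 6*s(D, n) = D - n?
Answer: -15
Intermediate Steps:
s(D, n) = -n/6 + D/6 (s(D, n) = (D - n)/6 = -n/6 + D/6)
-t(s(10, o)) = -1*15 = -15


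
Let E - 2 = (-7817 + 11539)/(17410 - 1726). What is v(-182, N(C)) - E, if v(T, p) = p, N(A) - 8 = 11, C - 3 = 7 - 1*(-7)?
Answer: 131453/7842 ≈ 16.763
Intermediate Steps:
C = 17 (C = 3 + (7 - 1*(-7)) = 3 + (7 + 7) = 3 + 14 = 17)
N(A) = 19 (N(A) = 8 + 11 = 19)
E = 17545/7842 (E = 2 + (-7817 + 11539)/(17410 - 1726) = 2 + 3722/15684 = 2 + 3722*(1/15684) = 2 + 1861/7842 = 17545/7842 ≈ 2.2373)
v(-182, N(C)) - E = 19 - 1*17545/7842 = 19 - 17545/7842 = 131453/7842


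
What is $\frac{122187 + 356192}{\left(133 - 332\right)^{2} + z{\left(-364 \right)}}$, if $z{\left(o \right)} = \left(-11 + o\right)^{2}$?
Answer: $\frac{478379}{180226} \approx 2.6543$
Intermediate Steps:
$\frac{122187 + 356192}{\left(133 - 332\right)^{2} + z{\left(-364 \right)}} = \frac{122187 + 356192}{\left(133 - 332\right)^{2} + \left(-11 - 364\right)^{2}} = \frac{478379}{\left(-199\right)^{2} + \left(-375\right)^{2}} = \frac{478379}{39601 + 140625} = \frac{478379}{180226}$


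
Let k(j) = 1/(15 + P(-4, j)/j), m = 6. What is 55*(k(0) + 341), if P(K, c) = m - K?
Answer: 18755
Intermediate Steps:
P(K, c) = 6 - K
k(j) = 1/(15 + 10/j) (k(j) = 1/(15 + (6 - 1*(-4))/j) = 1/(15 + (6 + 4)/j) = 1/(15 + 10/j))
55*(k(0) + 341) = 55*((1/5)*0/(2 + 3*0) + 341) = 55*((1/5)*0/(2 + 0) + 341) = 55*((1/5)*0/2 + 341) = 55*((1/5)*0*(1/2) + 341) = 55*(0 + 341) = 55*341 = 18755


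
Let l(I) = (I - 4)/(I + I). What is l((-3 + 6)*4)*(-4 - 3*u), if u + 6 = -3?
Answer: 23/3 ≈ 7.6667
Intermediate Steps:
u = -9 (u = -6 - 3 = -9)
l(I) = (-4 + I)/(2*I) (l(I) = (-4 + I)/((2*I)) = (-4 + I)*(1/(2*I)) = (-4 + I)/(2*I))
l((-3 + 6)*4)*(-4 - 3*u) = ((-4 + (-3 + 6)*4)/(2*(((-3 + 6)*4))))*(-4 - 3*(-9)) = ((-4 + 3*4)/(2*((3*4))))*(-4 + 27) = ((½)*(-4 + 12)/12)*23 = ((½)*(1/12)*8)*23 = (⅓)*23 = 23/3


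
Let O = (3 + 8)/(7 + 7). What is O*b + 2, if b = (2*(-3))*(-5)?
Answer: 179/7 ≈ 25.571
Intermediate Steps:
b = 30 (b = -6*(-5) = 30)
O = 11/14 ≈ 0.78571
O*b + 2 = (11/14)*30 + 2 = 165/7 + 2 = 179/7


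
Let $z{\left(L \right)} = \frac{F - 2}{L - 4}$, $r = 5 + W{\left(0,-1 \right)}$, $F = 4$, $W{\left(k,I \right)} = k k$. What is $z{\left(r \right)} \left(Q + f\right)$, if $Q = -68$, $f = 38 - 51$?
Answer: $-162$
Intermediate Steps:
$W{\left(k,I \right)} = k^{2}$
$r = 5$ ($r = 5 + 0^{2} = 5 + 0 = 5$)
$f = -13$
$z{\left(L \right)} = \frac{2}{-4 + L}$ ($z{\left(L \right)} = \frac{4 - 2}{L - 4} = \frac{2}{-4 + L}$)
$z{\left(r \right)} \left(Q + f\right) = \frac{2}{-4 + 5} \left(-68 - 13\right) = \frac{2}{1} \left(-81\right) = 2 \cdot 1 \left(-81\right) = 2 \left(-81\right) = -162$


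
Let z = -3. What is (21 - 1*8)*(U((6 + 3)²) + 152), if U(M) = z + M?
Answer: 2990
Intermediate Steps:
U(M) = -3 + M
(21 - 1*8)*(U((6 + 3)²) + 152) = (21 - 1*8)*((-3 + (6 + 3)²) + 152) = (21 - 8)*((-3 + 9²) + 152) = 13*((-3 + 81) + 152) = 13*(78 + 152) = 13*230 = 2990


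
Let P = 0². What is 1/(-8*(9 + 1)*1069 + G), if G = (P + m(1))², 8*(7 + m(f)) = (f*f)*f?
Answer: -64/5470255 ≈ -1.1700e-5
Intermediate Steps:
P = 0
m(f) = -7 + f³/8 (m(f) = -7 + ((f*f)*f)/8 = -7 + (f²*f)/8 = -7 + f³/8)
G = 3025/64 (G = (0 + (-7 + (⅛)*1³))² = (0 + (-7 + (⅛)*1))² = (0 + (-7 + ⅛))² = (0 - 55/8)² = (-55/8)² = 3025/64 ≈ 47.266)
1/(-8*(9 + 1)*1069 + G) = 1/(-8*(9 + 1)*1069 + 3025/64) = 1/(-8*10*1069 + 3025/64) = 1/(-80*1069 + 3025/64) = 1/(-85520 + 3025/64) = 1/(-5470255/64) = -64/5470255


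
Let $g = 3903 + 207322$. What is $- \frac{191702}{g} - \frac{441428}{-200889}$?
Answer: $\frac{35378026}{27429075} \approx 1.2898$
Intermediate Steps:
$g = 211225$
$- \frac{191702}{g} - \frac{441428}{-200889} = - \frac{191702}{211225} - \frac{441428}{-200889} = \left(-191702\right) \frac{1}{211225} - - \frac{33956}{15453} = - \frac{27386}{30175} + \frac{33956}{15453} = \frac{35378026}{27429075}$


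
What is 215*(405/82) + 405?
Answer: 120285/82 ≈ 1466.9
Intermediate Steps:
215*(405/82) + 405 = 87075/82 + 405 = 120285/82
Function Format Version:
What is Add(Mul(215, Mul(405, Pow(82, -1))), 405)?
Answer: Rational(120285, 82) ≈ 1466.9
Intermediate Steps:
Add(Mul(215, Mul(405, Pow(82, -1))), 405) = Add(Mul(215, Mul(405, Rational(1, 82))), 405) = Add(Mul(215, Rational(405, 82)), 405) = Add(Rational(87075, 82), 405) = Rational(120285, 82)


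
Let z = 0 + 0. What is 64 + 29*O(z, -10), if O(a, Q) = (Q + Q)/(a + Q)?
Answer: 122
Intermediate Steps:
z = 0
O(a, Q) = 2*Q/(Q + a) (O(a, Q) = (2*Q)/(Q + a) = 2*Q/(Q + a))
64 + 29*O(z, -10) = 64 + 29*(2*(-10)/(-10 + 0)) = 64 + 29*(2*(-10)/(-10)) = 64 + 29*(2*(-10)*(-⅒)) = 64 + 29*2 = 64 + 58 = 122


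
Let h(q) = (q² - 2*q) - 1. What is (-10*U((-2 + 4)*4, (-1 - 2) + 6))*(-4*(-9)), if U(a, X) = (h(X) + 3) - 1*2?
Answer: -1080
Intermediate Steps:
h(q) = -1 + q² - 2*q
U(a, X) = X² - 2*X (U(a, X) = ((-1 + X² - 2*X) + 3) - 1*2 = (2 + X² - 2*X) - 2 = X² - 2*X)
(-10*U((-2 + 4)*4, (-1 - 2) + 6))*(-4*(-9)) = (-10*((-1 - 2) + 6)*(-2 + ((-1 - 2) + 6)))*(-4*(-9)) = -10*(-3 + 6)*(-2 + (-3 + 6))*36 = -30*(-2 + 3)*36 = -30*36 = -1080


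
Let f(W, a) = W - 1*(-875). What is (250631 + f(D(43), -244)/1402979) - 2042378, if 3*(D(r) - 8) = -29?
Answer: -7541350240319/4208937 ≈ -1.7917e+6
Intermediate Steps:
D(r) = -5/3 (D(r) = 8 + (⅓)*(-29) = 8 - 29/3 = -5/3)
f(W, a) = 875 + W (f(W, a) = W + 875 = 875 + W)
(250631 + f(D(43), -244)/1402979) - 2042378 = (250631 + (875 - 5/3)/1402979) - 2042378 = (250631 + (2620/3)*(1/1402979)) - 2042378 = (250631 + 2620/4208937) - 2042378 = 1054890091867/4208937 - 2042378 = -7541350240319/4208937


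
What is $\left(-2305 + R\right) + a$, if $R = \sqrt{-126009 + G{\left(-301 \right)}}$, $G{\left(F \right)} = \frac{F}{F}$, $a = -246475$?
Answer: $-248780 + 2 i \sqrt{31502} \approx -2.4878 \cdot 10^{5} + 354.98 i$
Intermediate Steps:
$G{\left(F \right)} = 1$
$R = 2 i \sqrt{31502}$ ($R = \sqrt{-126009 + 1} = \sqrt{-126008} = 2 i \sqrt{31502} \approx 354.98 i$)
$\left(-2305 + R\right) + a = \left(-2305 + 2 i \sqrt{31502}\right) - 246475 = -248780 + 2 i \sqrt{31502}$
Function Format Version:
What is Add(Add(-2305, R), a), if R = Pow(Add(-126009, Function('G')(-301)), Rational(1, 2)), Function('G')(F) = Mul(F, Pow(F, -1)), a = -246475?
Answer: Add(-248780, Mul(2, I, Pow(31502, Rational(1, 2)))) ≈ Add(-2.4878e+5, Mul(354.98, I))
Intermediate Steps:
Function('G')(F) = 1
R = Mul(2, I, Pow(31502, Rational(1, 2))) (R = Pow(Add(-126009, 1), Rational(1, 2)) = Pow(-126008, Rational(1, 2)) = Mul(2, I, Pow(31502, Rational(1, 2))) ≈ Mul(354.98, I))
Add(Add(-2305, R), a) = Add(Add(-2305, Mul(2, I, Pow(31502, Rational(1, 2)))), -246475) = Add(-248780, Mul(2, I, Pow(31502, Rational(1, 2))))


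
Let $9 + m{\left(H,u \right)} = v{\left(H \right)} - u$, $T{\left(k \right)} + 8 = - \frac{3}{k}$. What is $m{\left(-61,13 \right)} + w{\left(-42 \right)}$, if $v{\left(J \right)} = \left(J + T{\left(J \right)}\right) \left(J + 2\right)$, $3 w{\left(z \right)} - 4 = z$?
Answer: $\frac{738118}{183} \approx 4033.4$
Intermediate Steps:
$w{\left(z \right)} = \frac{4}{3} + \frac{z}{3}$
$T{\left(k \right)} = -8 - \frac{3}{k}$
$v{\left(J \right)} = \left(2 + J\right) \left(-8 + J - \frac{3}{J}\right)$ ($v{\left(J \right)} = \left(J - \left(8 + \frac{3}{J}\right)\right) \left(J + 2\right) = \left(-8 + J - \frac{3}{J}\right) \left(2 + J\right) = \left(2 + J\right) \left(-8 + J - \frac{3}{J}\right)$)
$m{\left(H,u \right)} = -28 + H^{2} - u - 6 H - \frac{6}{H}$ ($m{\left(H,u \right)} = -9 - \left(19 + u - H^{2} + 6 H + \frac{6}{H}\right) = -28 + H^{2} - u - 6 H - \frac{6}{H}$)
$m{\left(-61,13 \right)} + w{\left(-42 \right)} = \left(-28 + \left(-61\right)^{2} - 13 - -366 - \frac{6}{-61}\right) + \left(\frac{4}{3} + \frac{1}{3} \left(-42\right)\right) = \left(-28 + 3721 - 13 + 366 - - \frac{6}{61}\right) + \left(\frac{4}{3} - 14\right) = \left(-28 + 3721 - 13 + 366 + \frac{6}{61}\right) - \frac{38}{3} = \frac{246812}{61} - \frac{38}{3} = \frac{738118}{183}$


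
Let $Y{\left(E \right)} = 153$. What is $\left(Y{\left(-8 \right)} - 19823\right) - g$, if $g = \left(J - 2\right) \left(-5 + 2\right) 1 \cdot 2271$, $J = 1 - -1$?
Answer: $-19670$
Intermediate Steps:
$J = 2$ ($J = 1 + 1 = 2$)
$g = 0$ ($g = \left(2 - 2\right) \left(-5 + 2\right) 1 \cdot 2271 = 0 \left(-3\right) 1 \cdot 2271 = 0 \cdot 1 \cdot 2271 = 0 \cdot 2271 = 0$)
$\left(Y{\left(-8 \right)} - 19823\right) - g = \left(153 - 19823\right) - 0 = -19670 + 0 = -19670$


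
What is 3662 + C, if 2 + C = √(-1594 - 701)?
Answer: 3660 + 3*I*√255 ≈ 3660.0 + 47.906*I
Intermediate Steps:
C = -2 + 3*I*√255 (C = -2 + √(-1594 - 701) = -2 + √(-2295) = -2 + 3*I*√255 ≈ -2.0 + 47.906*I)
3662 + C = 3662 + (-2 + 3*I*√255) = 3660 + 3*I*√255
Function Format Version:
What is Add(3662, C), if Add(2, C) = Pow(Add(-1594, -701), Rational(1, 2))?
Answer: Add(3660, Mul(3, I, Pow(255, Rational(1, 2)))) ≈ Add(3660.0, Mul(47.906, I))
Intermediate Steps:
C = Add(-2, Mul(3, I, Pow(255, Rational(1, 2)))) (C = Add(-2, Pow(Add(-1594, -701), Rational(1, 2))) = Add(-2, Pow(-2295, Rational(1, 2))) = Add(-2, Mul(3, I, Pow(255, Rational(1, 2)))) ≈ Add(-2.0000, Mul(47.906, I)))
Add(3662, C) = Add(3662, Add(-2, Mul(3, I, Pow(255, Rational(1, 2))))) = Add(3660, Mul(3, I, Pow(255, Rational(1, 2))))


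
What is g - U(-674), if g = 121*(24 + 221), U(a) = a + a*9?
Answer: 36385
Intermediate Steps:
U(a) = 10*a (U(a) = a + 9*a = 10*a)
g = 29645 (g = 121*245 = 29645)
g - U(-674) = 29645 - 10*(-674) = 29645 - 1*(-6740) = 29645 + 6740 = 36385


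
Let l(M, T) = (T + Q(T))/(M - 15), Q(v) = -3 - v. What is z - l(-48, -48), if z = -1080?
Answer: -22681/21 ≈ -1080.0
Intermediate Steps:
l(M, T) = -3/(-15 + M) (l(M, T) = (T + (-3 - T))/(M - 15) = -3/(-15 + M))
z - l(-48, -48) = -1080 - (-3)/(-15 - 48) = -1080 - (-3)/(-63) = -1080 - (-3)*(-1)/63 = -1080 - 1*1/21 = -1080 - 1/21 = -22681/21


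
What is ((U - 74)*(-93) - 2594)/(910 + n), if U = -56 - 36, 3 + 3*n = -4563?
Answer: -3211/153 ≈ -20.987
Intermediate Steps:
n = -1522 (n = -1 + (⅓)*(-4563) = -1 - 1521 = -1522)
U = -92
((U - 74)*(-93) - 2594)/(910 + n) = ((-92 - 74)*(-93) - 2594)/(910 - 1522) = (-166*(-93) - 2594)/(-612) = (15438 - 2594)*(-1/612) = 12844*(-1/612) = -3211/153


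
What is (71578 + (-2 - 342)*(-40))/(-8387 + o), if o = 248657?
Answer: 14223/40045 ≈ 0.35518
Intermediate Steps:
(71578 + (-2 - 342)*(-40))/(-8387 + o) = (71578 + (-2 - 342)*(-40))/(-8387 + 248657) = (71578 - 344*(-40))/240270 = (71578 + 13760)*(1/240270) = 85338*(1/240270) = 14223/40045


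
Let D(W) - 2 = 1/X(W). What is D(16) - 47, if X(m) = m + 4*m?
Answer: -3599/80 ≈ -44.987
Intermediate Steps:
X(m) = 5*m
D(W) = 2 + 1/(5*W)
D(16) - 47 = (2 + (⅕)/16) - 47 = (2 + (⅕)*(1/16)) - 47 = (2 + 1/80) - 47 = 161/80 - 47 = -3599/80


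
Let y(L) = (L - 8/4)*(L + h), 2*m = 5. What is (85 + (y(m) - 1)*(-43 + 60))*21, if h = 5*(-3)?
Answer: -3213/4 ≈ -803.25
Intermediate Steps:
m = 5/2 (m = (1/2)*5 = 5/2 ≈ 2.5000)
h = -15
y(L) = (-15 + L)*(-2 + L) (y(L) = (L - 8/4)*(L - 15) = (L - 8*1/4)*(-15 + L) = (L - 2)*(-15 + L) = (-2 + L)*(-15 + L) = (-15 + L)*(-2 + L))
(85 + (y(m) - 1)*(-43 + 60))*21 = (85 + ((30 + (5/2)**2 - 17*5/2) - 1)*(-43 + 60))*21 = (85 + ((30 + 25/4 - 85/2) - 1)*17)*21 = (85 + (-25/4 - 1)*17)*21 = (85 - 29/4*17)*21 = (85 - 493/4)*21 = -153/4*21 = -3213/4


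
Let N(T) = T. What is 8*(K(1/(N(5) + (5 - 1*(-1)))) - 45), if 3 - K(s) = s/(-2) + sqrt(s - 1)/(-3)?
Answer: -3692/11 + 8*I*sqrt(110)/33 ≈ -335.64 + 2.5426*I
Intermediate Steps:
K(s) = 3 + s/2 + sqrt(-1 + s)/3 (K(s) = 3 - (s/(-2) + sqrt(s - 1)/(-3)) = 3 - (s*(-1/2) + sqrt(-1 + s)*(-1/3)) = 3 - (-s/2 - sqrt(-1 + s)/3) = 3 + (s/2 + sqrt(-1 + s)/3) = 3 + s/2 + sqrt(-1 + s)/3)
8*(K(1/(N(5) + (5 - 1*(-1)))) - 45) = 8*((3 + 1/(2*(5 + (5 - 1*(-1)))) + sqrt(-1 + 1/(5 + (5 - 1*(-1))))/3) - 45) = 8*((3 + 1/(2*(5 + (5 + 1))) + sqrt(-1 + 1/(5 + (5 + 1)))/3) - 45) = 8*((3 + 1/(2*(5 + 6)) + sqrt(-1 + 1/(5 + 6))/3) - 45) = 8*((3 + (1/2)/11 + sqrt(-1 + 1/11)/3) - 45) = 8*((3 + (1/2)*(1/11) + sqrt(-1 + 1/11)/3) - 45) = 8*((3 + 1/22 + sqrt(-10/11)/3) - 45) = 8*((3 + 1/22 + (I*sqrt(110)/11)/3) - 45) = 8*((3 + 1/22 + I*sqrt(110)/33) - 45) = 8*((67/22 + I*sqrt(110)/33) - 45) = 8*(-923/22 + I*sqrt(110)/33) = -3692/11 + 8*I*sqrt(110)/33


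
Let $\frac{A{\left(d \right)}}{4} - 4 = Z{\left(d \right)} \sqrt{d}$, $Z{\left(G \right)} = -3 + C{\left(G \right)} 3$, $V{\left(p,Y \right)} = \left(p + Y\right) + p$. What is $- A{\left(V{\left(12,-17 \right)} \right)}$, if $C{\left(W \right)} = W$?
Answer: $-16 - 72 \sqrt{7} \approx -206.49$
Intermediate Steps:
$V{\left(p,Y \right)} = Y + 2 p$ ($V{\left(p,Y \right)} = \left(Y + p\right) + p = Y + 2 p$)
$Z{\left(G \right)} = -3 + 3 G$ ($Z{\left(G \right)} = -3 + G 3 = -3 + 3 G$)
$A{\left(d \right)} = 16 + 4 \sqrt{d} \left(-3 + 3 d\right)$ ($A{\left(d \right)} = 16 + 4 \left(-3 + 3 d\right) \sqrt{d} = 16 + 4 \sqrt{d} \left(-3 + 3 d\right)$)
$- A{\left(V{\left(12,-17 \right)} \right)} = - (16 + 12 \sqrt{-17 + 2 \cdot 12} \left(-1 + \left(-17 + 2 \cdot 12\right)\right)) = - (16 + 12 \sqrt{-17 + 24} \left(-1 + \left(-17 + 24\right)\right)) = - (16 + 12 \sqrt{7} \left(-1 + 7\right)) = - (16 + 12 \sqrt{7} \cdot 6) = - (16 + 72 \sqrt{7}) = -16 - 72 \sqrt{7}$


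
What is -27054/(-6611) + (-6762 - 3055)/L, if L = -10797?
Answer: 357002225/71378967 ≈ 5.0015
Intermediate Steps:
-27054/(-6611) + (-6762 - 3055)/L = -27054/(-6611) + (-6762 - 3055)/(-10797) = -27054*(-1/6611) - 9817*(-1/10797) = 27054/6611 + 9817/10797 = 357002225/71378967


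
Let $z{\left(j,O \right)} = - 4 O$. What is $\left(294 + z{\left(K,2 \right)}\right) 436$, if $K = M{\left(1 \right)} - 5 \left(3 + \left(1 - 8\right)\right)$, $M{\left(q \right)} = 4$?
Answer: $124696$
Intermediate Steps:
$K = 24$ ($K = 4 - 5 \left(3 + \left(1 - 8\right)\right) = 4 - 5 \left(3 - 7\right) = 4 - -20 = 4 + 20 = 24$)
$\left(294 + z{\left(K,2 \right)}\right) 436 = \left(294 - 8\right) 436 = 286 \cdot 436 = 124696$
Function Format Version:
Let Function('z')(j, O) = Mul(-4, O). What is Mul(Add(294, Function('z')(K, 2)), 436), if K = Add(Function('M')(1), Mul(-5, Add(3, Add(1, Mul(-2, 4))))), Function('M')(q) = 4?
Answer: 124696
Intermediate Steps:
K = 24 (K = Add(4, Mul(-5, Add(3, Add(1, Mul(-2, 4))))) = Add(4, Mul(-5, Add(3, Add(1, -8)))) = Add(4, Mul(-5, Add(3, -7))) = Add(4, Mul(-5, -4)) = Add(4, 20) = 24)
Mul(Add(294, Function('z')(K, 2)), 436) = Mul(Add(294, Mul(-4, 2)), 436) = Mul(Add(294, -8), 436) = Mul(286, 436) = 124696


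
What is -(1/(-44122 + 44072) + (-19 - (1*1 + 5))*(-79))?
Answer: -98749/50 ≈ -1975.0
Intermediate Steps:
-(1/(-44122 + 44072) + (-19 - (1*1 + 5))*(-79)) = -(1/(-50) + (-19 - (1 + 5))*(-79)) = -(-1/50 + (-19 - 1*6)*(-79)) = -(-1/50 + (-19 - 6)*(-79)) = -(-1/50 - 25*(-79)) = -(-1/50 + 1975) = -1*98749/50 = -98749/50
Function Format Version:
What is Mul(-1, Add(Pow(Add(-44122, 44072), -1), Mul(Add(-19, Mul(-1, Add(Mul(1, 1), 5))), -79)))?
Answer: Rational(-98749, 50) ≈ -1975.0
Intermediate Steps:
Mul(-1, Add(Pow(Add(-44122, 44072), -1), Mul(Add(-19, Mul(-1, Add(Mul(1, 1), 5))), -79))) = Mul(-1, Add(Pow(-50, -1), Mul(Add(-19, Mul(-1, Add(1, 5))), -79))) = Mul(-1, Add(Rational(-1, 50), Mul(Add(-19, Mul(-1, 6)), -79))) = Mul(-1, Add(Rational(-1, 50), Mul(Add(-19, -6), -79))) = Mul(-1, Add(Rational(-1, 50), Mul(-25, -79))) = Mul(-1, Add(Rational(-1, 50), 1975)) = Mul(-1, Rational(98749, 50)) = Rational(-98749, 50)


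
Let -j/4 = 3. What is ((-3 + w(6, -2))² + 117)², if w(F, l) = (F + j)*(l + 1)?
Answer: 15876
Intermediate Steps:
j = -12 (j = -4*3 = -12)
w(F, l) = (1 + l)*(-12 + F) (w(F, l) = (F - 12)*(l + 1) = (-12 + F)*(1 + l) = (1 + l)*(-12 + F))
((-3 + w(6, -2))² + 117)² = ((-3 + (-12 + 6 - 12*(-2) + 6*(-2)))² + 117)² = ((-3 + (-12 + 6 + 24 - 12))² + 117)² = ((-3 + 6)² + 117)² = (3² + 117)² = (9 + 117)² = 126² = 15876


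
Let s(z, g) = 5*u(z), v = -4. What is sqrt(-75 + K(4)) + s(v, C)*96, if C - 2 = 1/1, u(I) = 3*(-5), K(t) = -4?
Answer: -7200 + I*sqrt(79) ≈ -7200.0 + 8.8882*I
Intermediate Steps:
u(I) = -15
C = 3 (C = 2 + 1/1 = 2 + 1 = 3)
s(z, g) = -75 (s(z, g) = 5*(-15) = -75)
sqrt(-75 + K(4)) + s(v, C)*96 = sqrt(-75 - 4) - 75*96 = sqrt(-79) - 7200 = I*sqrt(79) - 7200 = -7200 + I*sqrt(79)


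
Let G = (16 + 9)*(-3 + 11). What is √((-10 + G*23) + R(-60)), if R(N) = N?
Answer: √4530 ≈ 67.305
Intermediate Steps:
G = 200 (G = 25*8 = 200)
√((-10 + G*23) + R(-60)) = √((-10 + 200*23) - 60) = √((-10 + 4600) - 60) = √(4590 - 60) = √4530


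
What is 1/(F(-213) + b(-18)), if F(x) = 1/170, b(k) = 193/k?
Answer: -765/8198 ≈ -0.093315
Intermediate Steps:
F(x) = 1/170
1/(F(-213) + b(-18)) = 1/(1/170 + 193/(-18)) = 1/(1/170 + 193*(-1/18)) = 1/(1/170 - 193/18) = 1/(-8198/765) = -765/8198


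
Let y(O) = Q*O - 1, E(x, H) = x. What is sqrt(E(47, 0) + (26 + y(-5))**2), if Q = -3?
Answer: 3*sqrt(183) ≈ 40.583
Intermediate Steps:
y(O) = -1 - 3*O (y(O) = -3*O - 1 = -1 - 3*O)
sqrt(E(47, 0) + (26 + y(-5))**2) = sqrt(47 + (26 + (-1 - 3*(-5)))**2) = sqrt(47 + (26 + (-1 + 15))**2) = sqrt(47 + (26 + 14)**2) = sqrt(47 + 40**2) = sqrt(47 + 1600) = sqrt(1647) = 3*sqrt(183)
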